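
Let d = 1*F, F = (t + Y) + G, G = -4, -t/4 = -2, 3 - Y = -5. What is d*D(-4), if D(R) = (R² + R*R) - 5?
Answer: 324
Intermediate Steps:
Y = 8 (Y = 3 - 1*(-5) = 3 + 5 = 8)
D(R) = -5 + 2*R² (D(R) = (R² + R²) - 5 = 2*R² - 5 = -5 + 2*R²)
t = 8 (t = -4*(-2) = 8)
F = 12 (F = (8 + 8) - 4 = 16 - 4 = 12)
d = 12 (d = 1*12 = 12)
d*D(-4) = 12*(-5 + 2*(-4)²) = 12*(-5 + 2*16) = 12*(-5 + 32) = 12*27 = 324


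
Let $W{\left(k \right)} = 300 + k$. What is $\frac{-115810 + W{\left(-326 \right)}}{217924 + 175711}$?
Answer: $- \frac{115836}{393635} \approx -0.29427$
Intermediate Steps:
$\frac{-115810 + W{\left(-326 \right)}}{217924 + 175711} = \frac{-115810 + \left(300 - 326\right)}{217924 + 175711} = \frac{-115810 - 26}{393635} = \left(-115836\right) \frac{1}{393635} = - \frac{115836}{393635}$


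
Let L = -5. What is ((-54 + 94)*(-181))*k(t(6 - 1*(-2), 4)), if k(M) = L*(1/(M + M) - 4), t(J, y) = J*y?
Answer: -1153875/8 ≈ -1.4423e+5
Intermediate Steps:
k(M) = 20 - 5/(2*M) (k(M) = -5*(1/(M + M) - 4) = -5*(1/(2*M) - 4) = -5*(-4 + 1/(2*M)) = 20 - 5/(2*M))
((-54 + 94)*(-181))*k(t(6 - 1*(-2), 4)) = ((-54 + 94)*(-181))*(20 - 5*1/(4*(6 - 1*(-2)))/2) = (40*(-181))*(20 - 5*1/(4*(6 + 2))/2) = -7240*(20 - 5/(2*(8*4))) = -7240*(20 - 5/2/32) = -7240*(20 - 5/2*1/32) = -7240*(20 - 5/64) = -7240*1275/64 = -1153875/8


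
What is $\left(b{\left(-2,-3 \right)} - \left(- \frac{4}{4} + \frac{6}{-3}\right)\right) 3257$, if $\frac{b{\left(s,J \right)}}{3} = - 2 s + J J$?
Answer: $136794$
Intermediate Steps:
$b{\left(s,J \right)} = - 6 s + 3 J^{2}$ ($b{\left(s,J \right)} = 3 \left(- 2 s + J J\right) = 3 \left(- 2 s + J^{2}\right) = 3 \left(J^{2} - 2 s\right) = - 6 s + 3 J^{2}$)
$\left(b{\left(-2,-3 \right)} - \left(- \frac{4}{4} + \frac{6}{-3}\right)\right) 3257 = \left(\left(\left(-6\right) \left(-2\right) + 3 \left(-3\right)^{2}\right) - \left(- \frac{4}{4} + \frac{6}{-3}\right)\right) 3257 = \left(\left(12 + 3 \cdot 9\right) - \left(\left(-4\right) \frac{1}{4} + 6 \left(- \frac{1}{3}\right)\right)\right) 3257 = \left(\left(12 + 27\right) - \left(-1 - 2\right)\right) 3257 = \left(39 - -3\right) 3257 = \left(39 + 3\right) 3257 = 42 \cdot 3257 = 136794$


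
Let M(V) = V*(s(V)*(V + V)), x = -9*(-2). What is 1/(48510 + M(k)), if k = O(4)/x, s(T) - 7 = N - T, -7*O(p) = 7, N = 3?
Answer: 2916/141455341 ≈ 2.0614e-5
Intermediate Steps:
O(p) = -1 (O(p) = -1/7*7 = -1)
s(T) = 10 - T (s(T) = 7 + (3 - T) = 10 - T)
x = 18
k = -1/18 ≈ -0.055556
M(V) = 2*V**2*(10 - V) (M(V) = V*((10 - V)*(V + V)) = V*((10 - V)*(2*V)) = V*(2*V*(10 - V)) = 2*V**2*(10 - V))
1/(48510 + M(k)) = 1/(48510 + 2*(-1/18)**2*(10 - 1*(-1/18))) = 1/(48510 + 2*(1/324)*(10 + 1/18)) = 1/(48510 + 2*(1/324)*(181/18)) = 1/(48510 + 181/2916) = 1/(141455341/2916) = 2916/141455341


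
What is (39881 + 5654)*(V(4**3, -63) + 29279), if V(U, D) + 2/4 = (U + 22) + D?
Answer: 2668487605/2 ≈ 1.3342e+9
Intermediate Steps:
V(U, D) = 43/2 + D + U (V(U, D) = -1/2 + ((U + 22) + D) = -1/2 + ((22 + U) + D) = -1/2 + (22 + D + U) = 43/2 + D + U)
(39881 + 5654)*(V(4**3, -63) + 29279) = (39881 + 5654)*((43/2 - 63 + 4**3) + 29279) = 45535*((43/2 - 63 + 64) + 29279) = 45535*(45/2 + 29279) = 45535*(58603/2) = 2668487605/2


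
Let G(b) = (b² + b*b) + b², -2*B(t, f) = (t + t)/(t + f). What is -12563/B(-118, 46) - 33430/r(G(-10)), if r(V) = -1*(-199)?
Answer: 88028962/11741 ≈ 7497.6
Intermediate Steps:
B(t, f) = -t/(f + t) (B(t, f) = -(t + t)/(2*(t + f)) = -2*t/(2*(f + t)) = -t/(f + t))
G(b) = 3*b² (G(b) = (b² + b²) + b² = 2*b² + b² = 3*b²)
r(V) = 199
-12563/B(-118, 46) - 33430/r(G(-10)) = -12563/((-1*(-118)/(46 - 118))) - 33430/199 = -12563/((-1*(-118)/(-72))) - 33430*1/199 = -12563/((-1*(-118)*(-1/72))) - 33430/199 = -12563/(-59/36) - 33430/199 = -12563*(-36/59) - 33430/199 = 452268/59 - 33430/199 = 88028962/11741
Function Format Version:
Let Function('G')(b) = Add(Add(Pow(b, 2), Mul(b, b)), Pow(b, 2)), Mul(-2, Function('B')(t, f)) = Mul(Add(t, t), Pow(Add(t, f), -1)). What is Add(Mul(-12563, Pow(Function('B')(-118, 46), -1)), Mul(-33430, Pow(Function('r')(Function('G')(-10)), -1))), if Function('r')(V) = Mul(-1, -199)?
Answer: Rational(88028962, 11741) ≈ 7497.6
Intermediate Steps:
Function('B')(t, f) = Mul(-1, t, Pow(Add(f, t), -1)) (Function('B')(t, f) = Mul(Rational(-1, 2), Mul(Add(t, t), Pow(Add(t, f), -1))) = Mul(Rational(-1, 2), Mul(Mul(2, t), Pow(Add(f, t), -1))) = Mul(Rational(-1, 2), Mul(2, t, Pow(Add(f, t), -1))) = Mul(-1, t, Pow(Add(f, t), -1)))
Function('G')(b) = Mul(3, Pow(b, 2)) (Function('G')(b) = Add(Add(Pow(b, 2), Pow(b, 2)), Pow(b, 2)) = Add(Mul(2, Pow(b, 2)), Pow(b, 2)) = Mul(3, Pow(b, 2)))
Function('r')(V) = 199
Add(Mul(-12563, Pow(Function('B')(-118, 46), -1)), Mul(-33430, Pow(Function('r')(Function('G')(-10)), -1))) = Add(Mul(-12563, Pow(Mul(-1, -118, Pow(Add(46, -118), -1)), -1)), Mul(-33430, Pow(199, -1))) = Add(Mul(-12563, Pow(Mul(-1, -118, Pow(-72, -1)), -1)), Mul(-33430, Rational(1, 199))) = Add(Mul(-12563, Pow(Mul(-1, -118, Rational(-1, 72)), -1)), Rational(-33430, 199)) = Add(Mul(-12563, Pow(Rational(-59, 36), -1)), Rational(-33430, 199)) = Add(Mul(-12563, Rational(-36, 59)), Rational(-33430, 199)) = Add(Rational(452268, 59), Rational(-33430, 199)) = Rational(88028962, 11741)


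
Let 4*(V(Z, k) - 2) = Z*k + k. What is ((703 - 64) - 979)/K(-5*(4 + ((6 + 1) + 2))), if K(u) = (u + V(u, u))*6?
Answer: -170/2931 ≈ -0.058001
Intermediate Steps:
V(Z, k) = 2 + k/4 + Z*k/4 (V(Z, k) = 2 + (Z*k + k)/4 = 2 + (k + Z*k)/4 = 2 + (k/4 + Z*k/4) = 2 + k/4 + Z*k/4)
K(u) = 12 + 3*u²/2 + 15*u/2 (K(u) = (u + (2 + u/4 + u*u/4))*6 = (u + (2 + u/4 + u²/4))*6 = (2 + u²/4 + 5*u/4)*6 = 12 + 3*u²/2 + 15*u/2)
((703 - 64) - 979)/K(-5*(4 + ((6 + 1) + 2))) = ((703 - 64) - 979)/(12 + 3*(-5*(4 + ((6 + 1) + 2)))²/2 + 15*(-5*(4 + ((6 + 1) + 2)))/2) = (639 - 979)/(12 + 3*(-5*(4 + (7 + 2)))²/2 + 15*(-5*(4 + (7 + 2)))/2) = -340/(12 + 3*(-5*(4 + 9))²/2 + 15*(-5*(4 + 9))/2) = -340/(12 + 3*(-5*13)²/2 + 15*(-5*13)/2) = -340/(12 + (3/2)*(-65)² + (15/2)*(-65)) = -340/(12 + (3/2)*4225 - 975/2) = -340/(12 + 12675/2 - 975/2) = -340/5862 = -340*1/5862 = -170/2931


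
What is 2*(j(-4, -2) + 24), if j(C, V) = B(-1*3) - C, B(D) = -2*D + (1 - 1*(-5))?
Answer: 80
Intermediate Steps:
B(D) = 6 - 2*D (B(D) = -2*D + (1 + 5) = -2*D + 6 = 6 - 2*D)
j(C, V) = 12 - C (j(C, V) = (6 - (-2)*3) - C = (6 - 2*(-3)) - C = (6 + 6) - C = 12 - C)
2*(j(-4, -2) + 24) = 2*((12 - 1*(-4)) + 24) = 2*((12 + 4) + 24) = 2*(16 + 24) = 2*40 = 80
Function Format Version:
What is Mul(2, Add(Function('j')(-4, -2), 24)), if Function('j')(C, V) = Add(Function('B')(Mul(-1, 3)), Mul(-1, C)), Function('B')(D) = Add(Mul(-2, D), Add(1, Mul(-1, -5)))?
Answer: 80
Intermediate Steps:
Function('B')(D) = Add(6, Mul(-2, D)) (Function('B')(D) = Add(Mul(-2, D), Add(1, 5)) = Add(Mul(-2, D), 6) = Add(6, Mul(-2, D)))
Function('j')(C, V) = Add(12, Mul(-1, C)) (Function('j')(C, V) = Add(Add(6, Mul(-2, Mul(-1, 3))), Mul(-1, C)) = Add(Add(6, Mul(-2, -3)), Mul(-1, C)) = Add(Add(6, 6), Mul(-1, C)) = Add(12, Mul(-1, C)))
Mul(2, Add(Function('j')(-4, -2), 24)) = Mul(2, Add(Add(12, Mul(-1, -4)), 24)) = Mul(2, Add(Add(12, 4), 24)) = Mul(2, Add(16, 24)) = Mul(2, 40) = 80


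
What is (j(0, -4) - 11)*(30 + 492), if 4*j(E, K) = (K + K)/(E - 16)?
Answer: -22707/4 ≈ -5676.8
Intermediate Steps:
j(E, K) = K/(2*(-16 + E)) (j(E, K) = ((K + K)/(E - 16))/4 = ((2*K)/(-16 + E))/4 = (2*K/(-16 + E))/4 = K/(2*(-16 + E)))
(j(0, -4) - 11)*(30 + 492) = ((½)*(-4)/(-16 + 0) - 11)*(30 + 492) = ((½)*(-4)/(-16) - 11)*522 = ((½)*(-4)*(-1/16) - 11)*522 = (⅛ - 11)*522 = -87/8*522 = -22707/4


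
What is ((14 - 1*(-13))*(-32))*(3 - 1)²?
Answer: -3456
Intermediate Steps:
((14 - 1*(-13))*(-32))*(3 - 1)² = ((14 + 13)*(-32))*2² = (27*(-32))*4 = -864*4 = -3456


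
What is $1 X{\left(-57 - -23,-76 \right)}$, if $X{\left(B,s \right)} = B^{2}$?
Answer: $1156$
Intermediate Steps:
$1 X{\left(-57 - -23,-76 \right)} = 1 \left(-57 - -23\right)^{2} = 1 \left(-57 + 23\right)^{2} = 1 \left(-34\right)^{2} = 1 \cdot 1156 = 1156$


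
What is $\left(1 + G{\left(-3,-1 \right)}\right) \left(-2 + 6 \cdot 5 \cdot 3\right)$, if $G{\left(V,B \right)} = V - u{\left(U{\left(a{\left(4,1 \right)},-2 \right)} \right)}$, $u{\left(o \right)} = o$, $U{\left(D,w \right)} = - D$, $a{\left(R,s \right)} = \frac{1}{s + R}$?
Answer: $- \frac{792}{5} \approx -158.4$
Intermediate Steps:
$a{\left(R,s \right)} = \frac{1}{R + s}$
$G{\left(V,B \right)} = \frac{1}{5} + V$ ($G{\left(V,B \right)} = V - - \frac{1}{4 + 1} = V - - \frac{1}{5} = V + \frac{1}{5} = \frac{1}{5} + V$)
$\left(1 + G{\left(-3,-1 \right)}\right) \left(-2 + 6 \cdot 5 \cdot 3\right) = \left(1 + \left(\frac{1}{5} - 3\right)\right) \left(-2 + 6 \cdot 5 \cdot 3\right) = \left(1 - \frac{14}{5}\right) \left(-2 + 30 \cdot 3\right) = - \frac{9 \left(-2 + 90\right)}{5} = \left(- \frac{9}{5}\right) 88 = - \frac{792}{5}$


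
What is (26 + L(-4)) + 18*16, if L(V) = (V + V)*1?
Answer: 306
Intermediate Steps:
L(V) = 2*V (L(V) = (2*V)*1 = 2*V)
(26 + L(-4)) + 18*16 = (26 + 2*(-4)) + 18*16 = (26 - 8) + 288 = 18 + 288 = 306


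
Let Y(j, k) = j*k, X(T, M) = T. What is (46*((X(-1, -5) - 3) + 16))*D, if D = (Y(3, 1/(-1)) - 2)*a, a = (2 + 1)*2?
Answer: -16560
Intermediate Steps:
a = 6 (a = 3*2 = 6)
D = -30 (D = (3/(-1) - 2)*6 = (3*(-1) - 2)*6 = (-3 - 2)*6 = -5*6 = -30)
(46*((X(-1, -5) - 3) + 16))*D = (46*((-1 - 3) + 16))*(-30) = (46*(-4 + 16))*(-30) = (46*12)*(-30) = 552*(-30) = -16560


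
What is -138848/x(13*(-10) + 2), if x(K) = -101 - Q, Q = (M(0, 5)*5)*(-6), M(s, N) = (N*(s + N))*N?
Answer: -138848/3649 ≈ -38.051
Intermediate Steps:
M(s, N) = N**2*(N + s) (M(s, N) = (N*(N + s))*N = N**2*(N + s))
Q = -3750 (Q = ((5**2*(5 + 0))*5)*(-6) = ((25*5)*5)*(-6) = (125*5)*(-6) = 625*(-6) = -3750)
x(K) = 3649 (x(K) = -101 - 1*(-3750) = -101 + 3750 = 3649)
-138848/x(13*(-10) + 2) = -138848/3649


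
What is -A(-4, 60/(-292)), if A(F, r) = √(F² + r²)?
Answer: -√85489/73 ≈ -4.0053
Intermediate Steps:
-A(-4, 60/(-292)) = -√((-4)² + (60/(-292))²) = -√(16 + (60*(-1/292))²) = -√(16 + (-15/73)²) = -√(16 + 225/5329) = -√(85489/5329) = -√85489/73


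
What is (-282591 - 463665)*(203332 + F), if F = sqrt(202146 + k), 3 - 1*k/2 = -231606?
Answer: -151737724992 - 132833568*sqrt(21) ≈ -1.5235e+11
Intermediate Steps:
k = 463218 (k = 6 - 2*(-231606) = 6 + 463212 = 463218)
F = 178*sqrt(21) (F = sqrt(202146 + 463218) = sqrt(665364) = 178*sqrt(21) ≈ 815.70)
(-282591 - 463665)*(203332 + F) = (-282591 - 463665)*(203332 + 178*sqrt(21)) = -746256*(203332 + 178*sqrt(21)) = -151737724992 - 132833568*sqrt(21)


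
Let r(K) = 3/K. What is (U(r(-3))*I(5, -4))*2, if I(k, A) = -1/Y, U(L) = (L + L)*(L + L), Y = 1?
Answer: -8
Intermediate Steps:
U(L) = 4*L**2 (U(L) = (2*L)*(2*L) = 4*L**2)
I(k, A) = -1 (I(k, A) = -1/1 = -1*1 = -1)
(U(r(-3))*I(5, -4))*2 = ((4*(3/(-3))**2)*(-1))*2 = ((4*(3*(-1/3))**2)*(-1))*2 = ((4*(-1)**2)*(-1))*2 = ((4*1)*(-1))*2 = (4*(-1))*2 = -4*2 = -8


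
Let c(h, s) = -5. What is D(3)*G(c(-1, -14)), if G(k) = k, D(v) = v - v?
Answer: 0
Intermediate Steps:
D(v) = 0
D(3)*G(c(-1, -14)) = 0*(-5) = 0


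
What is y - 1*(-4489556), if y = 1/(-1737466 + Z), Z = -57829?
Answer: 8060077439019/1795295 ≈ 4.4896e+6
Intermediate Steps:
y = -1/1795295 (y = 1/(-1737466 - 57829) = 1/(-1795295) = -1/1795295 ≈ -5.5701e-7)
y - 1*(-4489556) = -1/1795295 - 1*(-4489556) = -1/1795295 + 4489556 = 8060077439019/1795295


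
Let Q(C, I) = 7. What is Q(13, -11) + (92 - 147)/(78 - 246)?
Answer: 1231/168 ≈ 7.3274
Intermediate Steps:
Q(13, -11) + (92 - 147)/(78 - 246) = 7 + (92 - 147)/(78 - 246) = 7 - 55/(-168) = 7 - 55*(-1/168) = 7 + 55/168 = 1231/168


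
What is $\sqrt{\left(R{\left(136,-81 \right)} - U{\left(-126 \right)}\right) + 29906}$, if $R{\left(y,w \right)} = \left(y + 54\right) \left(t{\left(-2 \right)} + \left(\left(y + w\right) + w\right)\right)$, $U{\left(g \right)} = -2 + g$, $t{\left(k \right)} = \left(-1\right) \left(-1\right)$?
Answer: $14 \sqrt{129} \approx 159.01$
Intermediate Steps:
$t{\left(k \right)} = 1$
$R{\left(y,w \right)} = \left(54 + y\right) \left(1 + y + 2 w\right)$ ($R{\left(y,w \right)} = \left(y + 54\right) \left(1 + \left(\left(y + w\right) + w\right)\right) = \left(54 + y\right) \left(1 + \left(\left(w + y\right) + w\right)\right) = \left(54 + y\right) \left(1 + \left(y + 2 w\right)\right) = \left(54 + y\right) \left(1 + y + 2 w\right)$)
$\sqrt{\left(R{\left(136,-81 \right)} - U{\left(-126 \right)}\right) + 29906} = \sqrt{\left(\left(54 + 136^{2} + 55 \cdot 136 + 108 \left(-81\right) + 2 \left(-81\right) 136\right) - \left(-2 - 126\right)\right) + 29906} = \sqrt{\left(\left(54 + 18496 + 7480 - 8748 - 22032\right) - -128\right) + 29906} = \sqrt{\left(-4750 + 128\right) + 29906} = \sqrt{-4622 + 29906} = \sqrt{25284} = 14 \sqrt{129}$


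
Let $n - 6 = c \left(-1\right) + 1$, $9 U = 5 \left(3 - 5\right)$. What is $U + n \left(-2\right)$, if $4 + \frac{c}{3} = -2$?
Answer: $- \frac{460}{9} \approx -51.111$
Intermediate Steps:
$c = -18$ ($c = -12 + 3 \left(-2\right) = -12 - 6 = -18$)
$U = - \frac{10}{9}$ ($U = \frac{5 \left(3 - 5\right)}{9} = \frac{5 \left(-2\right)}{9} = \frac{1}{9} \left(-10\right) = - \frac{10}{9} \approx -1.1111$)
$n = 25$ ($n = 6 + \left(\left(-18\right) \left(-1\right) + 1\right) = 6 + \left(18 + 1\right) = 6 + 19 = 25$)
$U + n \left(-2\right) = - \frac{10}{9} + 25 \left(-2\right) = - \frac{10}{9} - 50 = - \frac{460}{9}$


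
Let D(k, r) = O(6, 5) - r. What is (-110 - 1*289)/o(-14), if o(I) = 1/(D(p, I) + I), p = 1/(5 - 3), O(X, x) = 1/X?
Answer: -133/2 ≈ -66.500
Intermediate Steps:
p = ½ (p = 1/2 = ½ ≈ 0.50000)
D(k, r) = ⅙ - r (D(k, r) = 1/6 - r = ⅙ - r)
o(I) = 6 (o(I) = 1/((⅙ - I) + I) = 1/(⅙) = 6)
(-110 - 1*289)/o(-14) = (-110 - 1*289)/6 = (-110 - 289)*(⅙) = -399*⅙ = -133/2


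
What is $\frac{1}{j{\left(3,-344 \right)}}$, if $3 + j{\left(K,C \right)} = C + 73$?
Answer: $- \frac{1}{274} \approx -0.0036496$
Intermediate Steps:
$j{\left(K,C \right)} = 70 + C$ ($j{\left(K,C \right)} = -3 + \left(C + 73\right) = -3 + \left(73 + C\right) = 70 + C$)
$\frac{1}{j{\left(3,-344 \right)}} = \frac{1}{70 - 344} = \frac{1}{-274} = - \frac{1}{274}$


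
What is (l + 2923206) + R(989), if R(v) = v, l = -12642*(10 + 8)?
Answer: 2696639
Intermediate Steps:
l = -227556 (l = -12642*18 = -903*252 = -227556)
(l + 2923206) + R(989) = (-227556 + 2923206) + 989 = 2695650 + 989 = 2696639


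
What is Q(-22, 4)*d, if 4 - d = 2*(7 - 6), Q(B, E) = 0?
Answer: 0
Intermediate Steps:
d = 2 (d = 4 - 2*(7 - 6) = 4 - 2 = 2)
Q(-22, 4)*d = 0*2 = 0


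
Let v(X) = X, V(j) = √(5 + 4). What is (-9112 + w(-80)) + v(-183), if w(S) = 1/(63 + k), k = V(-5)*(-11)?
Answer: -278849/30 ≈ -9295.0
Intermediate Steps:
V(j) = 3 (V(j) = √9 = 3)
k = -33 (k = 3*(-11) = -33)
w(S) = 1/30 (w(S) = 1/(63 - 33) = 1/30)
(-9112 + w(-80)) + v(-183) = (-9112 + 1/30) - 183 = -273359/30 - 183 = -278849/30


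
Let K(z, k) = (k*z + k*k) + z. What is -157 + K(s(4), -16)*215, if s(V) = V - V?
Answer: 54883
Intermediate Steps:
s(V) = 0
K(z, k) = z + k**2 + k*z (K(z, k) = (k*z + k**2) + z = (k**2 + k*z) + z = z + k**2 + k*z)
-157 + K(s(4), -16)*215 = -157 + (0 + (-16)**2 - 16*0)*215 = -157 + (0 + 256 + 0)*215 = -157 + 256*215 = -157 + 55040 = 54883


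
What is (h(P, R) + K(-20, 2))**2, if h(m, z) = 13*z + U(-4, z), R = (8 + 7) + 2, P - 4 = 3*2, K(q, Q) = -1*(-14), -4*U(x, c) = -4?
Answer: 55696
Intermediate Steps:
U(x, c) = 1 (U(x, c) = -1/4*(-4) = 1)
K(q, Q) = 14
P = 10 (P = 4 + 3*2 = 4 + 6 = 10)
R = 17 (R = 15 + 2 = 17)
h(m, z) = 1 + 13*z (h(m, z) = 13*z + 1 = 1 + 13*z)
(h(P, R) + K(-20, 2))**2 = ((1 + 13*17) + 14)**2 = ((1 + 221) + 14)**2 = (222 + 14)**2 = 236**2 = 55696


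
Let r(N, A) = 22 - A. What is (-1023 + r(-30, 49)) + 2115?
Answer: 1065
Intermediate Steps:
(-1023 + r(-30, 49)) + 2115 = (-1023 + (22 - 1*49)) + 2115 = (-1023 + (22 - 49)) + 2115 = (-1023 - 27) + 2115 = -1050 + 2115 = 1065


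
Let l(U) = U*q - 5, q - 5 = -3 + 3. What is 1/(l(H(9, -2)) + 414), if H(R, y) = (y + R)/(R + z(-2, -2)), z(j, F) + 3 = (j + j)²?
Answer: 22/9033 ≈ 0.0024355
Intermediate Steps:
z(j, F) = -3 + 4*j² (z(j, F) = -3 + (j + j)² = -3 + (2*j)² = -3 + 4*j²)
q = 5 (q = 5 + (-3 + 3) = 5 + 0 = 5)
H(R, y) = (R + y)/(13 + R) (H(R, y) = (y + R)/(R + (-3 + 4*(-2)²)) = (R + y)/(R + (-3 + 4*4)) = (R + y)/(R + (-3 + 16)) = (R + y)/(R + 13) = (R + y)/(13 + R))
l(U) = -5 + 5*U (l(U) = U*5 - 5 = 5*U - 5 = -5 + 5*U)
1/(l(H(9, -2)) + 414) = 1/((-5 + 5*((9 - 2)/(13 + 9))) + 414) = 1/((-5 + 5*(7/22)) + 414) = 1/((-5 + 35/22) + 414) = 1/(-75/22 + 414) = 1/(9033/22) = 22/9033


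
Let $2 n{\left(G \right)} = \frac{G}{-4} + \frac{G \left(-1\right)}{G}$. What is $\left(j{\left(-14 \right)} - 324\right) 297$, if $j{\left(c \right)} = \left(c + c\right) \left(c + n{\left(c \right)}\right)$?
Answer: $9801$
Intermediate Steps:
$n{\left(G \right)} = - \frac{1}{2} - \frac{G}{8}$ ($n{\left(G \right)} = \frac{\frac{G}{-4} + \frac{G \left(-1\right)}{G}}{2} = \frac{G \left(- \frac{1}{4}\right) + \frac{\left(-1\right) G}{G}}{2} = \frac{- \frac{G}{4} - 1}{2} = \frac{-1 - \frac{G}{4}}{2} = - \frac{1}{2} - \frac{G}{8}$)
$j{\left(c \right)} = 2 c \left(- \frac{1}{2} + \frac{7 c}{8}\right)$ ($j{\left(c \right)} = \left(c + c\right) \left(c - \left(\frac{1}{2} + \frac{c}{8}\right)\right) = 2 c \left(- \frac{1}{2} + \frac{7 c}{8}\right)$)
$\left(j{\left(-14 \right)} - 324\right) 297 = \left(\frac{1}{4} \left(-14\right) \left(-4 + 7 \left(-14\right)\right) - 324\right) 297 = \left(\frac{1}{4} \left(-14\right) \left(-4 - 98\right) - 324\right) 297 = \left(\frac{1}{4} \left(-14\right) \left(-102\right) - 324\right) 297 = \left(357 - 324\right) 297 = 33 \cdot 297 = 9801$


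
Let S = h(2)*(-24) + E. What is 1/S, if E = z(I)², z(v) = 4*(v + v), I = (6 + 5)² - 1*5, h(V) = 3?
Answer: 1/861112 ≈ 1.1613e-6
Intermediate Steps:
I = 116 (I = 11² - 5 = 121 - 5 = 116)
z(v) = 8*v (z(v) = 4*(2*v) = 8*v)
E = 861184 (E = (8*116)² = 928² = 861184)
S = 861112 (S = 3*(-24) + 861184 = -72 + 861184 = 861112)
1/S = 1/861112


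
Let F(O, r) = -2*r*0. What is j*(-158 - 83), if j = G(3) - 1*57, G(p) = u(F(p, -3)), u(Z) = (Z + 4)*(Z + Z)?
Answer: 13737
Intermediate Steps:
F(O, r) = 0
u(Z) = 2*Z*(4 + Z) (u(Z) = (4 + Z)*(2*Z) = 2*Z*(4 + Z))
G(p) = 0 (G(p) = 2*0*(4 + 0) = 2*0*4 = 0)
j = -57 (j = 0 - 1*57 = 0 - 57 = -57)
j*(-158 - 83) = -57*(-158 - 83) = -57*(-241) = 13737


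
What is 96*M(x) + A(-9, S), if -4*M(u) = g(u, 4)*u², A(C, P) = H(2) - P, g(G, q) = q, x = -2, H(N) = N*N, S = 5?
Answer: -385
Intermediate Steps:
H(N) = N²
A(C, P) = 4 - P (A(C, P) = 2² - P = 4 - P)
M(u) = -u²
96*M(x) + A(-9, S) = 96*(-1*(-2)²) + (4 - 1*5) = 96*(-1*4) + (4 - 5) = 96*(-4) - 1 = -384 - 1 = -385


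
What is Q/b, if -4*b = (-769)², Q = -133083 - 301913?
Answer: 1739984/591361 ≈ 2.9423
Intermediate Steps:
Q = -434996
b = -591361/4 (b = -¼*(-769)² = -¼*591361 = -591361/4 ≈ -1.4784e+5)
Q/b = -434996/(-591361/4) = -434996*(-4/591361) = 1739984/591361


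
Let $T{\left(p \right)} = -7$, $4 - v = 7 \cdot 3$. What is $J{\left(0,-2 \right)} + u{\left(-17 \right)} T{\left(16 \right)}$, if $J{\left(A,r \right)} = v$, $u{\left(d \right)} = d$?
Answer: $102$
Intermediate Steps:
$v = -17$ ($v = 4 - 7 \cdot 3 = 4 - 21 = -17$)
$J{\left(A,r \right)} = -17$
$J{\left(0,-2 \right)} + u{\left(-17 \right)} T{\left(16 \right)} = -17 - -119 = -17 + 119 = 102$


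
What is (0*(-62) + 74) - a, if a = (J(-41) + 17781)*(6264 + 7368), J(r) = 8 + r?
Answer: -241940662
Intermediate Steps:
a = 241940736 (a = ((8 - 41) + 17781)*(6264 + 7368) = (-33 + 17781)*13632 = 17748*13632 = 241940736)
(0*(-62) + 74) - a = (0*(-62) + 74) - 1*241940736 = (0 + 74) - 241940736 = 74 - 241940736 = -241940662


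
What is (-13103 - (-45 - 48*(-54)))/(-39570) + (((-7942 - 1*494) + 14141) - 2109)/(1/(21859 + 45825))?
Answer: 963100816013/3957 ≈ 2.4339e+8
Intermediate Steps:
(-13103 - (-45 - 48*(-54)))/(-39570) + (((-7942 - 1*494) + 14141) - 2109)/(1/(21859 + 45825)) = (-13103 - (-45 + 2592))*(-1/39570) + (((-7942 - 494) + 14141) - 2109)/(1/67684) = (-13103 - 1*2547)*(-1/39570) + ((-8436 + 14141) - 2109)/(1/67684) = (-13103 - 2547)*(-1/39570) + (5705 - 2109)*67684 = -15650*(-1/39570) + 3596*67684 = 1565/3957 + 243391664 = 963100816013/3957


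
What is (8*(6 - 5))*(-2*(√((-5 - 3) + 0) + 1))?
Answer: -16 - 32*I*√2 ≈ -16.0 - 45.255*I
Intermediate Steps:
(8*(6 - 5))*(-2*(√((-5 - 3) + 0) + 1)) = (8*1)*(-2*(√(-8 + 0) + 1)) = 8*(-2*(√(-8) + 1)) = 8*(-2*(2*I*√2 + 1)) = 8*(-2*(1 + 2*I*√2)) = 8*(-2 - 4*I*√2) = -16 - 32*I*√2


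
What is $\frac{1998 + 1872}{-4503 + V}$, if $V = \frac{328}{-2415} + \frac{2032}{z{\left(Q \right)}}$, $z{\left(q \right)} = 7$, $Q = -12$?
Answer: $- \frac{9346050}{10174033} \approx -0.91862$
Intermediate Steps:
$V = \frac{700712}{2415}$ ($V = \frac{328}{-2415} + \frac{2032}{7} = 328 \left(- \frac{1}{2415}\right) + 2032 \cdot \frac{1}{7} = - \frac{328}{2415} + \frac{2032}{7} = \frac{700712}{2415} \approx 290.15$)
$\frac{1998 + 1872}{-4503 + V} = \frac{1998 + 1872}{-4503 + \frac{700712}{2415}} = \frac{3870}{- \frac{10174033}{2415}} = 3870 \left(- \frac{2415}{10174033}\right) = - \frac{9346050}{10174033}$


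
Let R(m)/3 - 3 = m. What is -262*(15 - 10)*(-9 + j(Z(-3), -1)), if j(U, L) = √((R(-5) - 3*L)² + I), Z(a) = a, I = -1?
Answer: 11790 - 2620*√2 ≈ 8084.8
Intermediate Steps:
R(m) = 9 + 3*m
j(U, L) = √(-1 + (-6 - 3*L)²) (j(U, L) = √(((9 + 3*(-5)) - 3*L)² - 1) = √(((9 - 15) - 3*L)² - 1) = √((-6 - 3*L)² - 1) = √(-1 + (-6 - 3*L)²))
-262*(15 - 10)*(-9 + j(Z(-3), -1)) = -262*(15 - 10)*(-9 + √(-1 + 9*(2 - 1)²)) = -1310*(-9 + √(-1 + 9*1²)) = -1310*(-9 + √(-1 + 9*1)) = -1310*(-9 + √(-1 + 9)) = -1310*(-9 + √8) = -1310*(-9 + 2*√2) = -262*(-45 + 10*√2) = 11790 - 2620*√2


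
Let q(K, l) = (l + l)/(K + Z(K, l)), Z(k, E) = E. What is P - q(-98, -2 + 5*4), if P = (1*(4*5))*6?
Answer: 2409/20 ≈ 120.45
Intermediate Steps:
q(K, l) = 2*l/(K + l) (q(K, l) = (l + l)/(K + l) = (2*l)/(K + l) = 2*l/(K + l))
P = 120 (P = (1*20)*6 = 20*6 = 120)
P - q(-98, -2 + 5*4) = 120 - 2*(-2 + 5*4)/(-98 + (-2 + 5*4)) = 120 - 2*(-2 + 20)/(-98 + (-2 + 20)) = 120 - 2*18/(-98 + 18) = 120 - 2*18/(-80) = 120 - 2*18*(-1)/80 = 120 - 1*(-9/20) = 120 + 9/20 = 2409/20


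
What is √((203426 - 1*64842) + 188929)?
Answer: √327513 ≈ 572.29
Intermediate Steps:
√((203426 - 1*64842) + 188929) = √((203426 - 64842) + 188929) = √(138584 + 188929) = √327513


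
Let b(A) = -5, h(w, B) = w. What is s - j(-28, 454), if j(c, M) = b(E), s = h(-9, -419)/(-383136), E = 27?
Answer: 638563/127712 ≈ 5.0000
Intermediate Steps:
s = 3/127712 (s = -9/(-383136) = -9*(-1/383136) = 3/127712 ≈ 2.3490e-5)
j(c, M) = -5
s - j(-28, 454) = 3/127712 - 1*(-5) = 3/127712 + 5 = 638563/127712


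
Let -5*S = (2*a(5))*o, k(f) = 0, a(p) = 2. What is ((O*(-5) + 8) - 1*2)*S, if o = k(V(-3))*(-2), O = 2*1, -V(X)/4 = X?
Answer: 0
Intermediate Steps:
V(X) = -4*X
O = 2
o = 0 (o = 0*(-2) = 0)
S = 0 (S = -2*2*0/5 = -4*0/5 = -⅕*0 = 0)
((O*(-5) + 8) - 1*2)*S = ((2*(-5) + 8) - 1*2)*0 = ((-10 + 8) - 2)*0 = (-2 - 2)*0 = -4*0 = 0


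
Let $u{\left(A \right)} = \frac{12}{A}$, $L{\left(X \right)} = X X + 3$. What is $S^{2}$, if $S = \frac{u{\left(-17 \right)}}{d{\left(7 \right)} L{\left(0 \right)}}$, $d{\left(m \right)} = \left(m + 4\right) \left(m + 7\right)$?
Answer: $\frac{4}{1713481} \approx 2.3344 \cdot 10^{-6}$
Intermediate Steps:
$d{\left(m \right)} = \left(4 + m\right) \left(7 + m\right)$
$L{\left(X \right)} = 3 + X^{2}$ ($L{\left(X \right)} = X^{2} + 3 = 3 + X^{2}$)
$S = - \frac{2}{1309}$ ($S = \frac{12 \frac{1}{-17}}{\left(28 + 7^{2} + 11 \cdot 7\right) \left(3 + 0^{2}\right)} = \frac{12 \left(- \frac{1}{17}\right)}{\left(28 + 49 + 77\right) \left(3 + 0\right)} = - \frac{12}{17 \cdot 154 \cdot 3} = - \frac{12}{17 \cdot 462} = \left(- \frac{12}{17}\right) \frac{1}{462} = - \frac{2}{1309} \approx -0.0015279$)
$S^{2} = \left(- \frac{2}{1309}\right)^{2} = \frac{4}{1713481}$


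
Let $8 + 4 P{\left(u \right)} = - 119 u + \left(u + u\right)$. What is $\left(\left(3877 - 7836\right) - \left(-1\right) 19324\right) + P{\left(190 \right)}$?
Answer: $\frac{19611}{2} \approx 9805.5$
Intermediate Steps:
$P{\left(u \right)} = -2 - \frac{117 u}{4}$ ($P{\left(u \right)} = -2 + \frac{- 119 u + \left(u + u\right)}{4} = -2 + \frac{- 119 u + 2 u}{4} = -2 + \frac{\left(-117\right) u}{4} = -2 - \frac{117 u}{4}$)
$\left(\left(3877 - 7836\right) - \left(-1\right) 19324\right) + P{\left(190 \right)} = \left(\left(3877 - 7836\right) - \left(-1\right) 19324\right) - \frac{11119}{2} = \left(\left(3877 - 7836\right) - -19324\right) - \frac{11119}{2} = \left(-3959 + 19324\right) - \frac{11119}{2} = 15365 - \frac{11119}{2} = \frac{19611}{2}$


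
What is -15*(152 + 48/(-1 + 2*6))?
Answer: -25800/11 ≈ -2345.5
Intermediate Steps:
-15*(152 + 48/(-1 + 2*6)) = -15*(152 + 48/(-1 + 12)) = -15*(152 + 48/11) = -15*1720/11 = -25800/11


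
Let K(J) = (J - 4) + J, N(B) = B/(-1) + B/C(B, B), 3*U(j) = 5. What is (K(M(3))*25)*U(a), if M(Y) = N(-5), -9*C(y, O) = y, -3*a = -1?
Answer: -500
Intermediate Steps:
a = ⅓ (a = -⅓*(-1) = ⅓ ≈ 0.33333)
C(y, O) = -y/9
U(j) = 5/3 (U(j) = (⅓)*5 = 5/3)
N(B) = -9 - B (N(B) = B/(-1) + B/((-B/9)) = B*(-1) + B*(-9/B) = -B - 9 = -9 - B)
M(Y) = -4 (M(Y) = -9 - 1*(-5) = -9 + 5 = -4)
K(J) = -4 + 2*J (K(J) = (-4 + J) + J = -4 + 2*J)
(K(M(3))*25)*U(a) = ((-4 + 2*(-4))*25)*(5/3) = ((-4 - 8)*25)*(5/3) = -12*25*(5/3) = -300*5/3 = -500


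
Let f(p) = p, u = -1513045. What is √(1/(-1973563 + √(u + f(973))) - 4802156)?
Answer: √(-4802156 + 1/(-1973563 + 6*I*√42002)) ≈ 0.e-13 - 2191.4*I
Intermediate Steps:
√(1/(-1973563 + √(u + f(973))) - 4802156) = √(1/(-1973563 + √(-1513045 + 973)) - 4802156) = √(1/(-1973563 + √(-1512072)) - 4802156) = √(1/(-1973563 + 6*I*√42002) - 4802156) = √(-4802156 + 1/(-1973563 + 6*I*√42002))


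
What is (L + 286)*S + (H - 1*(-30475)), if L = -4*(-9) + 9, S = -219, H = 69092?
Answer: 27078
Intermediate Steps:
L = 45 (L = 36 + 9 = 45)
(L + 286)*S + (H - 1*(-30475)) = (45 + 286)*(-219) + (69092 - 1*(-30475)) = 331*(-219) + (69092 + 30475) = -72489 + 99567 = 27078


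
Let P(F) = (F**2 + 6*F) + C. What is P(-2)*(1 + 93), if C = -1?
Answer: -846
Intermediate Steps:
P(F) = -1 + F**2 + 6*F (P(F) = (F**2 + 6*F) - 1 = -1 + F**2 + 6*F)
P(-2)*(1 + 93) = (-1 + (-2)**2 + 6*(-2))*(1 + 93) = (-1 + 4 - 12)*94 = -9*94 = -846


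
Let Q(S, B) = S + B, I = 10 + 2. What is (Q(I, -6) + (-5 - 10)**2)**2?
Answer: 53361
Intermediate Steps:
I = 12
Q(S, B) = B + S
(Q(I, -6) + (-5 - 10)**2)**2 = ((-6 + 12) + (-5 - 10)**2)**2 = (6 + (-15)**2)**2 = (6 + 225)**2 = 231**2 = 53361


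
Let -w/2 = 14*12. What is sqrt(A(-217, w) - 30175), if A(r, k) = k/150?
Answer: I*sqrt(754431)/5 ≈ 173.72*I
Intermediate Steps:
w = -336 (w = -28*12 = -2*168 = -336)
A(r, k) = k/150 (A(r, k) = k*(1/150) = k/150)
sqrt(A(-217, w) - 30175) = sqrt((1/150)*(-336) - 30175) = sqrt(-56/25 - 30175) = sqrt(-754431/25) = I*sqrt(754431)/5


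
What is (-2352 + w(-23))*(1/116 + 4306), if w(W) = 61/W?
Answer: -27051259029/2668 ≈ -1.0139e+7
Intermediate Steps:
(-2352 + w(-23))*(1/116 + 4306) = (-2352 + 61/(-23))*(1/116 + 4306) = (-2352 + 61*(-1/23))*(1/116 + 4306) = (-2352 - 61/23)*(499497/116) = -54157/23*499497/116 = -27051259029/2668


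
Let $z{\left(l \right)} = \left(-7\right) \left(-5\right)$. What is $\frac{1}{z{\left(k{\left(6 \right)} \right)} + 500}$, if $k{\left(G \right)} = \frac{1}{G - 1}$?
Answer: $\frac{1}{535} \approx 0.0018692$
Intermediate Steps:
$k{\left(G \right)} = \frac{1}{-1 + G}$
$z{\left(l \right)} = 35$
$\frac{1}{z{\left(k{\left(6 \right)} \right)} + 500} = \frac{1}{35 + 500} = \frac{1}{535}$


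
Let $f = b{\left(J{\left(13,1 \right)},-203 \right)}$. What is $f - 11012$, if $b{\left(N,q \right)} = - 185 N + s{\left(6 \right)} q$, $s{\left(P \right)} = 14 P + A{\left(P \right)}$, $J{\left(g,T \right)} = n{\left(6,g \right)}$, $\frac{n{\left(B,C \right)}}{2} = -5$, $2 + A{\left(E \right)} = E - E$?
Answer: $-25808$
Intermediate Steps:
$A{\left(E \right)} = -2$ ($A{\left(E \right)} = -2 + \left(E - E\right) = -2 + 0 = -2$)
$n{\left(B,C \right)} = -10$ ($n{\left(B,C \right)} = 2 \left(-5\right) = -10$)
$J{\left(g,T \right)} = -10$
$s{\left(P \right)} = -2 + 14 P$ ($s{\left(P \right)} = 14 P - 2 = -2 + 14 P$)
$b{\left(N,q \right)} = - 185 N + 82 q$ ($b{\left(N,q \right)} = - 185 N + \left(-2 + 14 \cdot 6\right) q = - 185 N + \left(-2 + 84\right) q = - 185 N + 82 q$)
$f = -14796$ ($f = \left(-185\right) \left(-10\right) + 82 \left(-203\right) = 1850 - 16646 = -14796$)
$f - 11012 = -14796 - 11012 = -25808$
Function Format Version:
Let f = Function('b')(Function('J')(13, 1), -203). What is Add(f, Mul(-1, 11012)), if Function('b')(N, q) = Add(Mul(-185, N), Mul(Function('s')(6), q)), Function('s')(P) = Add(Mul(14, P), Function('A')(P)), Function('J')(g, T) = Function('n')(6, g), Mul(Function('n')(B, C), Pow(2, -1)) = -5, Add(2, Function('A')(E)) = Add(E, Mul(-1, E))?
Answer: -25808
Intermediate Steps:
Function('A')(E) = -2 (Function('A')(E) = Add(-2, Add(E, Mul(-1, E))) = Add(-2, 0) = -2)
Function('n')(B, C) = -10 (Function('n')(B, C) = Mul(2, -5) = -10)
Function('J')(g, T) = -10
Function('s')(P) = Add(-2, Mul(14, P)) (Function('s')(P) = Add(Mul(14, P), -2) = Add(-2, Mul(14, P)))
Function('b')(N, q) = Add(Mul(-185, N), Mul(82, q)) (Function('b')(N, q) = Add(Mul(-185, N), Mul(Add(-2, Mul(14, 6)), q)) = Add(Mul(-185, N), Mul(Add(-2, 84), q)) = Add(Mul(-185, N), Mul(82, q)))
f = -14796 (f = Add(Mul(-185, -10), Mul(82, -203)) = Add(1850, -16646) = -14796)
Add(f, Mul(-1, 11012)) = Add(-14796, Mul(-1, 11012)) = Add(-14796, -11012) = -25808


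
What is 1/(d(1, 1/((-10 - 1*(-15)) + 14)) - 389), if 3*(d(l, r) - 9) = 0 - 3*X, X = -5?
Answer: -1/375 ≈ -0.0026667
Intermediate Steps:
d(l, r) = 14 (d(l, r) = 9 + (0 - 3*(-5))/3 = 9 + (0 + 15)/3 = 9 + (⅓)*15 = 9 + 5 = 14)
1/(d(1, 1/((-10 - 1*(-15)) + 14)) - 389) = 1/(14 - 389) = 1/(-375) = -1/375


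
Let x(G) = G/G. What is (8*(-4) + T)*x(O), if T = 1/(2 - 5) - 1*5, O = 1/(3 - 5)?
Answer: -112/3 ≈ -37.333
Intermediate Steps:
O = -1/2 (O = 1/(-2) = -1/2 ≈ -0.50000)
x(G) = 1
T = -16/3 (T = 1/(-3) - 5 = -1/3 - 5 = -16/3 ≈ -5.3333)
(8*(-4) + T)*x(O) = (8*(-4) - 16/3)*1 = (-32 - 16/3)*1 = -112/3*1 = -112/3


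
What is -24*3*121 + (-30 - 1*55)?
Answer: -8797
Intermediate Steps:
-24*3*121 + (-30 - 1*55) = -72*121 + (-30 - 55) = -8712 - 85 = -8797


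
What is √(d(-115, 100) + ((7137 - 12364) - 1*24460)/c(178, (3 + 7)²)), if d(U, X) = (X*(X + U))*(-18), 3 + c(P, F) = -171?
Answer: √822617538/174 ≈ 164.84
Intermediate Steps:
c(P, F) = -174 (c(P, F) = -3 - 171 = -174)
d(U, X) = -18*X*(U + X) (d(U, X) = (X*(U + X))*(-18) = -18*X*(U + X))
√(d(-115, 100) + ((7137 - 12364) - 1*24460)/c(178, (3 + 7)²)) = √(-18*100*(-115 + 100) + ((7137 - 12364) - 1*24460)/(-174)) = √(-18*100*(-15) + (-5227 - 24460)*(-1/174)) = √(27000 - 29687*(-1/174)) = √(27000 + 29687/174) = √(4727687/174) = √822617538/174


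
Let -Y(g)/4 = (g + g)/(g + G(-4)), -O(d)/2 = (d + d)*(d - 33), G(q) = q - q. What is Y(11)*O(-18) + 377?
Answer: 29753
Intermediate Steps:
G(q) = 0
O(d) = -4*d*(-33 + d) (O(d) = -2*(d + d)*(d - 33) = -2*2*d*(-33 + d) = -4*d*(-33 + d))
Y(g) = -8 (Y(g) = -4*(g + g)/(g + 0) = -4*2*g/g = -4*2 = -8)
Y(11)*O(-18) + 377 = -32*(-18)*(33 - 1*(-18)) + 377 = -32*(-18)*(33 + 18) + 377 = -32*(-18)*51 + 377 = -8*(-3672) + 377 = 29376 + 377 = 29753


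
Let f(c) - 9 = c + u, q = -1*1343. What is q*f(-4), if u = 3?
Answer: -10744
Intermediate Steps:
q = -1343
f(c) = 12 + c (f(c) = 9 + (c + 3) = 9 + (3 + c) = 12 + c)
q*f(-4) = -1343*(12 - 4) = -1343*8 = -10744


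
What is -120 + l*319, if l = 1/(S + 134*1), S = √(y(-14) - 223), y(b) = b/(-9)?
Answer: 3*(-40*√1993 + 15761*I)/(√1993 - 402*I) ≈ -117.65 - 0.26115*I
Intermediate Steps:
y(b) = -b/9 (y(b) = b*(-⅑) = -b/9)
S = I*√1993/3 (S = √(-⅑*(-14) - 223) = √(14/9 - 223) = √(-1993/9) = I*√1993/3 ≈ 14.881*I)
l = 1/(134 + I*√1993/3) (l = 1/(I*√1993/3 + 134*1) = 1/(I*√1993/3 + 134) = 1/(134 + I*√1993/3) ≈ 0.0073718 - 0.00081865*I)
-120 + l*319 = -120 + (1206/163597 - 3*I*√1993/163597)*319 = -120 + (384714/163597 - 957*I*√1993/163597) = -19246926/163597 - 957*I*√1993/163597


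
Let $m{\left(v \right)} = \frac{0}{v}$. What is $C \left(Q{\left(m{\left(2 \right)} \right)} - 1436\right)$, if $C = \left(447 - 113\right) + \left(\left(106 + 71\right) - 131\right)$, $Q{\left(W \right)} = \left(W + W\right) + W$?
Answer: $-545680$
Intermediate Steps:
$m{\left(v \right)} = 0$
$Q{\left(W \right)} = 3 W$ ($Q{\left(W \right)} = 2 W + W = 3 W$)
$C = 380$ ($C = 334 + \left(177 - 131\right) = 334 + 46 = 380$)
$C \left(Q{\left(m{\left(2 \right)} \right)} - 1436\right) = 380 \left(3 \cdot 0 - 1436\right) = 380 \left(0 - 1436\right) = 380 \left(-1436\right) = -545680$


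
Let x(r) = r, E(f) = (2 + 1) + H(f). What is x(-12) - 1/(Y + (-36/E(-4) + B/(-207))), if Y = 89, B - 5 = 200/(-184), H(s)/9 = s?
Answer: -6295367/524129 ≈ -12.011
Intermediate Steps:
H(s) = 9*s
B = 90/23 (B = 5 + 200/(-184) = 5 + 200*(-1/184) = 5 - 25/23 = 90/23 ≈ 3.9130)
E(f) = 3 + 9*f (E(f) = (2 + 1) + 9*f = 3 + 9*f)
x(-12) - 1/(Y + (-36/E(-4) + B/(-207))) = -12 - 1/(89 + (-36/(3 + 9*(-4)) + (90/23)/(-207))) = -12 - 1/(89 + (-36/(3 - 36) + (90/23)*(-1/207))) = -12 - 1/(89 + (-36/(-33) - 10/529)) = -12 - 1/(89 + (-36*(-1/33) - 10/529)) = -12 - 1/(89 + (12/11 - 10/529)) = -12 - 1/(89 + 6238/5819) = -12 - 1/524129/5819 = -12 - 1*5819/524129 = -12 - 5819/524129 = -6295367/524129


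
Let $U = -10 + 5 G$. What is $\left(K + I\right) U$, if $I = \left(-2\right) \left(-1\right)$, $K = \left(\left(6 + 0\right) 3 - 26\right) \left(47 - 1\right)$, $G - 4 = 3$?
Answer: $-9150$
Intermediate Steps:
$G = 7$ ($G = 4 + 3 = 7$)
$U = 25$ ($U = -10 + 5 \cdot 7 = -10 + 35 = 25$)
$K = -368$ ($K = \left(6 \cdot 3 - 26\right) 46 = \left(18 - 26\right) 46 = \left(-8\right) 46 = -368$)
$I = 2$
$\left(K + I\right) U = \left(-368 + 2\right) 25 = \left(-366\right) 25 = -9150$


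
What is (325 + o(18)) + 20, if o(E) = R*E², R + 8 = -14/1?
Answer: -6783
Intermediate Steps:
R = -22 (R = -8 - 14/1 = -8 - 14*1 = -8 - 14 = -22)
o(E) = -22*E²
(325 + o(18)) + 20 = (325 - 22*18²) + 20 = (325 - 22*324) + 20 = (325 - 7128) + 20 = -6803 + 20 = -6783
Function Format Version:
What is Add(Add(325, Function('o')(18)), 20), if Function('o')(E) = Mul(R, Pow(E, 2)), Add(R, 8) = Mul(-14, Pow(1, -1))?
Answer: -6783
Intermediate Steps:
R = -22 (R = Add(-8, Mul(-14, Pow(1, -1))) = Add(-8, Mul(-14, 1)) = Add(-8, -14) = -22)
Function('o')(E) = Mul(-22, Pow(E, 2))
Add(Add(325, Function('o')(18)), 20) = Add(Add(325, Mul(-22, Pow(18, 2))), 20) = Add(Add(325, Mul(-22, 324)), 20) = Add(Add(325, -7128), 20) = Add(-6803, 20) = -6783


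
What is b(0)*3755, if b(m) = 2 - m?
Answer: 7510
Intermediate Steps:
b(0)*3755 = (2 - 1*0)*3755 = (2 + 0)*3755 = 2*3755 = 7510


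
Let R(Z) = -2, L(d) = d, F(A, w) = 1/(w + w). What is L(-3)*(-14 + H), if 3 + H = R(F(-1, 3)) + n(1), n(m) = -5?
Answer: 72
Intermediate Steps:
F(A, w) = 1/(2*w)
H = -10 (H = -3 + (-2 - 5) = -3 - 7 = -10)
L(-3)*(-14 + H) = -3*(-14 - 10) = -3*(-24) = 72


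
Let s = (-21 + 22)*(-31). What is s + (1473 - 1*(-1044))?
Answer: 2486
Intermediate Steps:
s = -31 (s = 1*(-31) = -31)
s + (1473 - 1*(-1044)) = -31 + (1473 - 1*(-1044)) = -31 + (1473 + 1044) = -31 + 2517 = 2486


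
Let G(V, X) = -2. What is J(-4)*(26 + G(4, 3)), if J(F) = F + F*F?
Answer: 288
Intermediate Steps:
J(F) = F + F²
J(-4)*(26 + G(4, 3)) = (-4*(1 - 4))*(26 - 2) = -4*(-3)*24 = 12*24 = 288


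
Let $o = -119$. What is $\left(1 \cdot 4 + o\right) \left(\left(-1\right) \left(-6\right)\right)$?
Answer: $-690$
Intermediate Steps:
$\left(1 \cdot 4 + o\right) \left(\left(-1\right) \left(-6\right)\right) = \left(1 \cdot 4 - 119\right) \left(\left(-1\right) \left(-6\right)\right) = \left(4 - 119\right) 6 = \left(-115\right) 6 = -690$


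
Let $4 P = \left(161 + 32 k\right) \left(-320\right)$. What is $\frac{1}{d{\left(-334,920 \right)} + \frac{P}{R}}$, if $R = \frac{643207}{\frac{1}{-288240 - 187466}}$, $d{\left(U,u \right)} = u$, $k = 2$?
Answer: $\frac{152988714571}{140749617414320} \approx 0.001087$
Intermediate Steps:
$R = -305977429142$ ($R = \frac{643207}{\frac{1}{-475706}} = \frac{643207}{- \frac{1}{475706}} = 643207 \left(-475706\right) = -305977429142$)
$P = -18000$ ($P = \frac{\left(161 + 32 \cdot 2\right) \left(-320\right)}{4} = \frac{\left(161 + 64\right) \left(-320\right)}{4} = \frac{225 \left(-320\right)}{4} = \frac{1}{4} \left(-72000\right) = -18000$)
$\frac{1}{d{\left(-334,920 \right)} + \frac{P}{R}} = \frac{1}{920 - \frac{18000}{-305977429142}} = \frac{1}{920 - - \frac{9000}{152988714571}} = \frac{1}{920 + \frac{9000}{152988714571}} = \frac{1}{\frac{140749617414320}{152988714571}} = \frac{152988714571}{140749617414320}$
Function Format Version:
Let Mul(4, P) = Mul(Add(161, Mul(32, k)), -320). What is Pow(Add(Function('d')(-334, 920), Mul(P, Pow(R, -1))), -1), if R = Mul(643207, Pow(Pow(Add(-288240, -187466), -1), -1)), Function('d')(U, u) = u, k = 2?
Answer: Rational(152988714571, 140749617414320) ≈ 0.0010870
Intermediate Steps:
R = -305977429142 (R = Mul(643207, Pow(Pow(-475706, -1), -1)) = Mul(643207, Pow(Rational(-1, 475706), -1)) = Mul(643207, -475706) = -305977429142)
P = -18000 (P = Mul(Rational(1, 4), Mul(Add(161, Mul(32, 2)), -320)) = Mul(Rational(1, 4), Mul(Add(161, 64), -320)) = Mul(Rational(1, 4), Mul(225, -320)) = Mul(Rational(1, 4), -72000) = -18000)
Pow(Add(Function('d')(-334, 920), Mul(P, Pow(R, -1))), -1) = Pow(Add(920, Mul(-18000, Pow(-305977429142, -1))), -1) = Pow(Add(920, Mul(-18000, Rational(-1, 305977429142))), -1) = Pow(Add(920, Rational(9000, 152988714571)), -1) = Pow(Rational(140749617414320, 152988714571), -1) = Rational(152988714571, 140749617414320)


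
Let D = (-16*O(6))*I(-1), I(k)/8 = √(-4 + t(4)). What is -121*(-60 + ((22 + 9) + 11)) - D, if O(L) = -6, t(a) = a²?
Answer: 2178 - 1536*√3 ≈ -482.43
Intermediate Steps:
I(k) = 16*√3 (I(k) = 8*√(-4 + 4²) = 8*√(-4 + 16) = 8*√12 = 8*(2*√3) = 16*√3)
D = 1536*√3 (D = (-16*(-6))*(16*√3) = 96*(16*√3) = 1536*√3 ≈ 2660.4)
-121*(-60 + ((22 + 9) + 11)) - D = -121*(-60 + ((22 + 9) + 11)) - 1536*√3 = -121*(-60 + (31 + 11)) - 1536*√3 = -121*(-60 + 42) - 1536*√3 = -121*(-18) - 1536*√3 = 2178 - 1536*√3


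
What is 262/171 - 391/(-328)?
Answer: 152797/56088 ≈ 2.7242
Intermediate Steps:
262/171 - 391/(-328) = 262*(1/171) - 391*(-1/328) = 262/171 + 391/328 = 152797/56088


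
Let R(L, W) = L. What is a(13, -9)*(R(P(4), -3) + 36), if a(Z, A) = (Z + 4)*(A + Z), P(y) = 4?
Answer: 2720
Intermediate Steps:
a(Z, A) = (4 + Z)*(A + Z)
a(13, -9)*(R(P(4), -3) + 36) = (13² + 4*(-9) + 4*13 - 9*13)*(4 + 36) = (169 - 36 + 52 - 117)*40 = 68*40 = 2720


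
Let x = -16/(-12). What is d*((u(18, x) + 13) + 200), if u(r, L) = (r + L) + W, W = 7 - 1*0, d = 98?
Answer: 70364/3 ≈ 23455.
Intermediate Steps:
W = 7 (W = 7 + 0 = 7)
x = 4/3 (x = -16*(-1/12) = 4/3 ≈ 1.3333)
u(r, L) = 7 + L + r (u(r, L) = (r + L) + 7 = (L + r) + 7 = 7 + L + r)
d*((u(18, x) + 13) + 200) = 98*(((7 + 4/3 + 18) + 13) + 200) = 98*((79/3 + 13) + 200) = 98*(118/3 + 200) = 98*(718/3) = 70364/3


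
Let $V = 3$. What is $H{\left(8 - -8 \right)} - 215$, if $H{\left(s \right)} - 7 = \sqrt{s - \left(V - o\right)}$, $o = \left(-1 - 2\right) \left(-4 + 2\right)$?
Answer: $-208 + \sqrt{19} \approx -203.64$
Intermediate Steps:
$o = 6$ ($o = \left(-3\right) \left(-2\right) = 6$)
$H{\left(s \right)} = 7 + \sqrt{3 + s}$ ($H{\left(s \right)} = 7 + \sqrt{s + \left(6 - 3\right)} = 7 + \sqrt{s + 3} = 7 + \sqrt{3 + s}$)
$H{\left(8 - -8 \right)} - 215 = \left(7 + \sqrt{3 + \left(8 - -8\right)}\right) - 215 = \left(7 + \sqrt{3 + \left(8 + 8\right)}\right) - 215 = \left(7 + \sqrt{3 + 16}\right) - 215 = \left(7 + \sqrt{19}\right) - 215 = -208 + \sqrt{19}$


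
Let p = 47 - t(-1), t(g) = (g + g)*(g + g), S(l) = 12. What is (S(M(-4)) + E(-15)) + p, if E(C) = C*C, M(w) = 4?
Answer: 280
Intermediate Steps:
E(C) = C²
t(g) = 4*g² (t(g) = (2*g)*(2*g) = 4*g²)
p = 43 (p = 47 - 4*(-1)² = 47 - 4 = 43)
(S(M(-4)) + E(-15)) + p = (12 + (-15)²) + 43 = (12 + 225) + 43 = 237 + 43 = 280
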